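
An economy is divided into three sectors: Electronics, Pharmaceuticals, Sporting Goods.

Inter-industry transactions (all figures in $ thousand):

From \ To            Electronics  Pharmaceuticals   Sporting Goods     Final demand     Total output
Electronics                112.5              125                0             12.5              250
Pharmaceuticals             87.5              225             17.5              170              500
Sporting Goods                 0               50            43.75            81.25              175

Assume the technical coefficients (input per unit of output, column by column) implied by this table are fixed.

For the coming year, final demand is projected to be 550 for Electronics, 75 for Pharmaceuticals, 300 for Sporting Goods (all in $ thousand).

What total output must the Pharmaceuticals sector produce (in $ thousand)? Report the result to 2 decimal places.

Technical coefficients a_ij = z_ij / X_j:
  a_11 = 112.5/250 = 0.45, a_21 = 87.5/250 = 0.35, a_31 = 0/250 = 0.00
  a_12 = 125/500 = 0.25, a_22 = 225/500 = 0.45, a_32 = 50/500 = 0.10
  a_13 = 0/175 = 0.00, a_23 = 17.5/175 = 0.10, a_33 = 43.75/175 = 0.25
I − A =
  [   0.55    -0.25     0.00]
  [  -0.35     0.55    -0.10]
  [   0.00    -0.10     0.75]
Cofactors of I−A, C_ij = (−1)^(i+j)·(minor ij) (rows/columns in the sector order above):
  C_11 = (0.55)(0.75) − (-0.10)(-0.10) = 0.4025
  C_12 = −[(-0.35)(0.75) − (-0.10)(0.00)] = 0.2625
  C_13 = (-0.35)(-0.10) − (0.55)(0.00) = 0.0350
  C_21 = −[(-0.25)(0.75) − (0.00)(-0.10)] = 0.1875
  C_22 = (0.55)(0.75) − (0.00)(0.00) = 0.4125
  C_23 = −[(0.55)(-0.10) − (-0.25)(0.00)] = 0.0550
  C_31 = (-0.25)(-0.10) − (0.00)(0.55) = 0.0250
  C_32 = −[(0.55)(-0.10) − (0.00)(-0.35)] = 0.0550
  C_33 = (0.55)(0.55) − (-0.25)(-0.35) = 0.2150
det(I−A) = Σ_j (I−A)_1j·C_1j = (0.55)(0.4025) + (-0.25)(0.2625) + (0.00)(0.0350) = 0.15575
adj(I−A) = Cᵀ =
  [ 0.4025   0.1875   0.0250]
  [ 0.2625   0.4125   0.0550]
  [ 0.0350   0.0550   0.2150]
(I − A)⁻¹ = adj(I−A) / det(I−A) ≈
  [   2.5843     1.2039     0.1605]
  [   1.6854     2.6485     0.3531]
  [   0.2247     0.3531     1.3804]
x = (I − A)⁻¹ d = adj(I−A)·d / det(I−A), with det(I−A) = 0.15575:
  x_1 = (0.4025·550 + 0.1875·75 + 0.0250·300) / 0.15575 = 242.9375 / 0.15575 ≈ 1559.79
  x_2 = (0.2625·550 + 0.4125·75 + 0.0550·300) / 0.15575 = 191.8125 / 0.15575 ≈ 1231.54
  x_3 = (0.0350·550 + 0.0550·75 + 0.2150·300) / 0.15575 = 87.875 / 0.15575 ≈ 564.21

x_2 = 1231.54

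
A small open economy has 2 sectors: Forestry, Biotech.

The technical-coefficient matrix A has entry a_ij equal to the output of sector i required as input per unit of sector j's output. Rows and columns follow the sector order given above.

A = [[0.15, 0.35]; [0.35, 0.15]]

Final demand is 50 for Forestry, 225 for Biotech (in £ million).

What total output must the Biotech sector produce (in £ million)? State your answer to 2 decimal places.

x_2 = 347.92

I − A =
  [   0.85    -0.35]
  [  -0.35     0.85]
det(I−A) = (0.85)(0.85) − (-0.35)(-0.35) = 0.6000
adj(I−A) = [[0.85, 0.35], [0.35, 0.85]]
(I − A)⁻¹ = adj(I−A) / det(I−A) ≈
  [   1.4167     0.5833]
  [   0.5833     1.4167]
x = (I − A)⁻¹ d = adj(I−A)·d / det(I−A), with det(I−A) = 0.6000:
  x_1 = (0.85·50 + 0.35·225) / 0.6000 = 121.25 / 0.6000 ≈ 202.08
  x_2 = (0.35·50 + 0.85·225) / 0.6000 = 208.75 / 0.6000 ≈ 347.92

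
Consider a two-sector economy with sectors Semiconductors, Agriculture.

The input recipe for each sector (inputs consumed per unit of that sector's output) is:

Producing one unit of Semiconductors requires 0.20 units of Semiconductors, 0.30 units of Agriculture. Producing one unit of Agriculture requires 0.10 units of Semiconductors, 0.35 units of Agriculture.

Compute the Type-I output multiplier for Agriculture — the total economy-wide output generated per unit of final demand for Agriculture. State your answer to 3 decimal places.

I − A =
  [   0.80    -0.10]
  [  -0.30     0.65]
det(I−A) = (0.80)(0.65) − (-0.10)(-0.30) = 0.4900
adj(I−A) = [[0.65, 0.10], [0.30, 0.80]]
(I − A)⁻¹ = adj(I−A) / det(I−A) ≈
  [   1.3265     0.2041]
  [   0.6122     1.6327]
The output multiplier for sector j is the column-j sum of the Leontief inverse (I − A)⁻¹ = adj(I−A) / det(I−A).
Column A of adj(I−A): (0.10, 0.80); det(I−A) = 0.4900.
m_A = (0.10 + 0.80) / 0.4900 = 0.90 / 0.4900 ≈ 1.837.

m_A = 1.837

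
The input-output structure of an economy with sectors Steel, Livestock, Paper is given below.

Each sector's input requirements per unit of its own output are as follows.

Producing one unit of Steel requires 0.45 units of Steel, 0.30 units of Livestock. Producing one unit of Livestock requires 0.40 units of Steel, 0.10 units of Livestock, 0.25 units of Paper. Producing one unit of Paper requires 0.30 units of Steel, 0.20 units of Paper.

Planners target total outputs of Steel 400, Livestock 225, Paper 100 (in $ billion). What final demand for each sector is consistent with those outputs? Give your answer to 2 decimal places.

I − A =
  [   0.55    -0.40    -0.30]
  [  -0.30     0.90     0.00]
  [   0.00    -0.25     0.80]
d = (I − A) x:
  d_1 = (+0.55)·400 + (-0.40)·225 + (-0.30)·100 = 100.00
  d_2 = (-0.30)·400 + (+0.90)·225 + (+0.00)·100 = 82.50
  d_3 = (+0.00)·400 + (-0.25)·225 + (+0.80)·100 = 23.75

d_1 = 100.00, d_2 = 82.50, d_3 = 23.75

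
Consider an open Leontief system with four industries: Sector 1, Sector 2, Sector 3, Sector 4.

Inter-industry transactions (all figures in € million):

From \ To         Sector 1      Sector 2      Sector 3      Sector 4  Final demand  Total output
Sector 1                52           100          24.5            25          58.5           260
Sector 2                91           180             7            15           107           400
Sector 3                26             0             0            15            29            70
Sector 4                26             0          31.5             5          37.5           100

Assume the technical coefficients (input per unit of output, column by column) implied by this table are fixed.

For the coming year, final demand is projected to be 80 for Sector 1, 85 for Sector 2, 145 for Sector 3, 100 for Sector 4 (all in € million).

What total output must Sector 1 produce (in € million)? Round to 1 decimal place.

x_1 = 457.3

Technical coefficients a_ij = z_ij / X_j:
  a_11 = 52/260 = 0.20, a_21 = 91/260 = 0.35, a_31 = 26/260 = 0.10, a_41 = 26/260 = 0.10
  a_12 = 100/400 = 0.25, a_22 = 180/400 = 0.45, a_32 = 0/400 = 0.00, a_42 = 0/400 = 0.00
  a_13 = 24.5/70 = 0.35, a_23 = 7/70 = 0.10, a_33 = 0/70 = 0.00, a_43 = 31.5/70 = 0.45
  a_14 = 25/100 = 0.25, a_24 = 15/100 = 0.15, a_34 = 15/100 = 0.15, a_44 = 5/100 = 0.05
I − A =
  [   0.80    -0.25    -0.35    -0.25]
  [  -0.35     0.55    -0.10    -0.15]
  [  -0.10     0.00     1.00    -0.15]
  [  -0.10     0.00    -0.45     0.95]
Compute the cofactors C_ij = (−1)^(i+j)·(3×3 minor ij) of I−A; the adjugate is their transpose:
adj(I−A) = Cᵀ =
  [ 0.485375   0.220625   0.285375   0.207625]
  [ 0.341625   0.631250   0.288500   0.235125]
  [ 0.060500   0.027500   0.317375   0.070375]
  [ 0.079750   0.036250   0.180375   0.330750]
det(I−A) = Σ_j (I−A)_1j·C_1j = (0.80)(0.485375) + (-0.25)(0.341625) + (-0.35)(0.060500) + (-0.25)(0.079750) = 0.26178125
(I − A)⁻¹ = adj(I−A) / det(I−A) ≈
  [   1.8541     0.8428     1.0901     0.7931]
  [   1.3050     2.4114     1.1021     0.8982]
  [   0.2311     0.1050     1.2124     0.2688]
  [   0.3046     0.1385     0.6890     1.2635]
x = (I − A)⁻¹ d = adj(I−A)·d / det(I−A), with det(I−A) = 0.26178125:
  x_1 = (0.485375·80 + 0.220625·85 + 0.285375·145 + 0.207625·100) / 0.26178125 = 119.725 / 0.26178125 ≈ 457.3
  x_2 = (0.341625·80 + 0.631250·85 + 0.288500·145 + 0.235125·100) / 0.26178125 = 146.33125 / 0.26178125 ≈ 559.0
  x_3 = (0.060500·80 + 0.027500·85 + 0.317375·145 + 0.070375·100) / 0.26178125 = 60.234375 / 0.26178125 ≈ 230.1
  x_4 = (0.079750·80 + 0.036250·85 + 0.180375·145 + 0.330750·100) / 0.26178125 = 68.690625 / 0.26178125 ≈ 262.4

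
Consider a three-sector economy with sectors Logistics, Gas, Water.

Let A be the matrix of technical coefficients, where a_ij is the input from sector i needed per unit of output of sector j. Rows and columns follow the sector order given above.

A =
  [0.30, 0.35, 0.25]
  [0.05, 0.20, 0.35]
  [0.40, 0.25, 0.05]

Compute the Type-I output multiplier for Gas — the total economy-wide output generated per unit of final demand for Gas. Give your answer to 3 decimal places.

m_2 = 3.960

I − A =
  [   0.70    -0.35    -0.25]
  [  -0.05     0.80    -0.35]
  [  -0.40    -0.25     0.95]
Cofactors of I−A, C_ij = (−1)^(i+j)·(minor ij) (rows/columns in the sector order above):
  C_11 = (0.80)(0.95) − (-0.35)(-0.25) = 0.6725
  C_12 = −[(-0.05)(0.95) − (-0.35)(-0.40)] = 0.1875
  C_13 = (-0.05)(-0.25) − (0.80)(-0.40) = 0.3325
  C_21 = −[(-0.35)(0.95) − (-0.25)(-0.25)] = 0.3950
  C_22 = (0.70)(0.95) − (-0.25)(-0.40) = 0.5650
  C_23 = −[(0.70)(-0.25) − (-0.35)(-0.40)] = 0.3150
  C_31 = (-0.35)(-0.35) − (-0.25)(0.80) = 0.3225
  C_32 = −[(0.70)(-0.35) − (-0.25)(-0.05)] = 0.2575
  C_33 = (0.70)(0.80) − (-0.35)(-0.05) = 0.5425
det(I−A) = Σ_j (I−A)_1j·C_1j = (0.70)(0.6725) + (-0.35)(0.1875) + (-0.25)(0.3325) = 0.3220
adj(I−A) = Cᵀ =
  [ 0.6725   0.3950   0.3225]
  [ 0.1875   0.5650   0.2575]
  [ 0.3325   0.3150   0.5425]
(I − A)⁻¹ = adj(I−A) / det(I−A) ≈
  [   2.0885     1.2267     1.0016]
  [   0.5823     1.7547     0.7997]
  [   1.0326     0.9783     1.6848]
The output multiplier for sector j is the column-j sum of the Leontief inverse (I − A)⁻¹ = adj(I−A) / det(I−A).
Column 2 of adj(I−A): (0.3950, 0.5650, 0.3150); det(I−A) = 0.3220.
m_2 = (0.3950 + 0.5650 + 0.3150) / 0.3220 = 1.275 / 0.3220 ≈ 3.960.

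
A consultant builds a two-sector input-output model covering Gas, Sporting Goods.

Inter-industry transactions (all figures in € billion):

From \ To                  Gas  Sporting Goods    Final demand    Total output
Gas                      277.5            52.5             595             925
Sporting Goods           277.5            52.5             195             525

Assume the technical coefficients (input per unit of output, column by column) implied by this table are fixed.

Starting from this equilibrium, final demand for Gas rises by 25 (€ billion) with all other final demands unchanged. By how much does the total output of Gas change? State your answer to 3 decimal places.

Technical coefficients a_ij = z_ij / X_j:
  a_GG = 277.5/925 = 0.30, a_SG = 277.5/925 = 0.30
  a_GS = 52.5/525 = 0.10, a_SS = 52.5/525 = 0.10
I − A =
  [   0.70    -0.10]
  [  -0.30     0.90]
det(I−A) = (0.70)(0.90) − (-0.10)(-0.30) = 0.6000
adj(I−A) = [[0.90, 0.10], [0.30, 0.70]]
(I − A)⁻¹ = adj(I−A) / det(I−A) ≈
  [   1.5000     0.1667]
  [   0.5000     1.1667]
Δx = (I − A)⁻¹ Δd with Δd having +25 in the Gas component and 0 elsewhere.
So Δx_G = L_GG · (+25), where L_GG = adj(I−A)_GG / det(I−A) = 0.90 / 0.6000.
Δx_G = 0.90 × (+25) / 0.6000 = 22.50 / 0.6000 = 37.500.

Δx_G = 37.500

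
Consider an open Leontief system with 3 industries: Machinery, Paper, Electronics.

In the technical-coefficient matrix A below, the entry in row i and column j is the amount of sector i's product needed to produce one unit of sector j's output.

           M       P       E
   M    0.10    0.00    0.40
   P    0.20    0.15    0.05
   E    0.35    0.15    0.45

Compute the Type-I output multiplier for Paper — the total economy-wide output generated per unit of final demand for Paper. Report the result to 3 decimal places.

I − A =
  [   0.90     0.00    -0.40]
  [  -0.20     0.85    -0.05]
  [  -0.35    -0.15     0.55]
Cofactors of I−A, C_ij = (−1)^(i+j)·(minor ij) (rows/columns in the sector order above):
  C_11 = (0.85)(0.55) − (-0.05)(-0.15) = 0.4600
  C_12 = −[(-0.20)(0.55) − (-0.05)(-0.35)] = 0.1275
  C_13 = (-0.20)(-0.15) − (0.85)(-0.35) = 0.3275
  C_21 = −[(0.00)(0.55) − (-0.40)(-0.15)] = 0.0600
  C_22 = (0.90)(0.55) − (-0.40)(-0.35) = 0.3550
  C_23 = −[(0.90)(-0.15) − (0.00)(-0.35)] = 0.1350
  C_31 = (0.00)(-0.05) − (-0.40)(0.85) = 0.3400
  C_32 = −[(0.90)(-0.05) − (-0.40)(-0.20)] = 0.1250
  C_33 = (0.90)(0.85) − (0.00)(-0.20) = 0.7650
det(I−A) = Σ_j (I−A)_1j·C_1j = (0.90)(0.4600) + (0.00)(0.1275) + (-0.40)(0.3275) = 0.2830
adj(I−A) = Cᵀ =
  [ 0.4600   0.0600   0.3400]
  [ 0.1275   0.3550   0.1250]
  [ 0.3275   0.1350   0.7650]
(I − A)⁻¹ = adj(I−A) / det(I−A) ≈
  [   1.6254     0.2120     1.2014]
  [   0.4505     1.2544     0.4417]
  [   1.1572     0.4770     2.7032]
The output multiplier for sector j is the column-j sum of the Leontief inverse (I − A)⁻¹ = adj(I−A) / det(I−A).
Column P of adj(I−A): (0.0600, 0.3550, 0.1350); det(I−A) = 0.2830.
m_P = (0.0600 + 0.3550 + 0.1350) / 0.2830 = 0.55 / 0.2830 ≈ 1.943.

m_P = 1.943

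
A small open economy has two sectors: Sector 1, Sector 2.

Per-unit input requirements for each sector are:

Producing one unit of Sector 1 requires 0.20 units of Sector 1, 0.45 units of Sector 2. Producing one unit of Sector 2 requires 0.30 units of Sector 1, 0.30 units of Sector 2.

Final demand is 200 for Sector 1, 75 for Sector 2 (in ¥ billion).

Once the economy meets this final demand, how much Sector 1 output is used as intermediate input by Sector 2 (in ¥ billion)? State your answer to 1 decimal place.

z_12 = 105.9

I − A =
  [   0.80    -0.30]
  [  -0.45     0.70]
det(I−A) = (0.80)(0.70) − (-0.30)(-0.45) = 0.4250
adj(I−A) = [[0.70, 0.30], [0.45, 0.80]]
(I − A)⁻¹ = adj(I−A) / det(I−A) ≈
  [   1.6471     0.7059]
  [   1.0588     1.8824]
First solve x = (I − A)⁻¹ d = adj(I−A)·d / det(I−A); in particular x_2 = (0.45·200 + 0.80·75) / 0.4250 = 150.00 / 0.4250 ≈ 352.941.
Intermediate flow from 1 to 2: z_12 = a_12 · x_2 = 0.30 × 150.00 / 0.4250 = 45.00 / 0.4250 ≈ 105.9.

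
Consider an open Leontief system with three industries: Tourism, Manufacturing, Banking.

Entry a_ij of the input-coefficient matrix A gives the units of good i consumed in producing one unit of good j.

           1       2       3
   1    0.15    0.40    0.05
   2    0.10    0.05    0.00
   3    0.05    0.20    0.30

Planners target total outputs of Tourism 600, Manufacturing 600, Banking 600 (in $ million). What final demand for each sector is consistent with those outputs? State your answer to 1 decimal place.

d_1 = 240.0, d_2 = 510.0, d_3 = 270.0

I − A =
  [   0.85    -0.40    -0.05]
  [  -0.10     0.95     0.00]
  [  -0.05    -0.20     0.70]
d = (I − A) x:
  d_1 = (+0.85)·600 + (-0.40)·600 + (-0.05)·600 = 240.0
  d_2 = (-0.10)·600 + (+0.95)·600 + (+0.00)·600 = 510.0
  d_3 = (-0.05)·600 + (-0.20)·600 + (+0.70)·600 = 270.0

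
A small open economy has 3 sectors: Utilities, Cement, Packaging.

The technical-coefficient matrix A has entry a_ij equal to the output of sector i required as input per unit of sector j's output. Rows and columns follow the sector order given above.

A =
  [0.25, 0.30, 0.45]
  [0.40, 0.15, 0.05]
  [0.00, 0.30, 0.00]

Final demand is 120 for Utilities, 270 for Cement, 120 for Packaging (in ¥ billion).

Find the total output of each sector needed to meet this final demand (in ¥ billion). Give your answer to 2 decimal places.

I − A =
  [   0.75    -0.30    -0.45]
  [  -0.40     0.85    -0.05]
  [   0.00    -0.30     1.00]
Cofactors of I−A, C_ij = (−1)^(i+j)·(minor ij) (rows/columns in the sector order above):
  C_11 = (0.85)(1.00) − (-0.05)(-0.30) = 0.8350
  C_12 = −[(-0.40)(1.00) − (-0.05)(0.00)] = 0.4000
  C_13 = (-0.40)(-0.30) − (0.85)(0.00) = 0.1200
  C_21 = −[(-0.30)(1.00) − (-0.45)(-0.30)] = 0.4350
  C_22 = (0.75)(1.00) − (-0.45)(0.00) = 0.7500
  C_23 = −[(0.75)(-0.30) − (-0.30)(0.00)] = 0.2250
  C_31 = (-0.30)(-0.05) − (-0.45)(0.85) = 0.3975
  C_32 = −[(0.75)(-0.05) − (-0.45)(-0.40)] = 0.2175
  C_33 = (0.75)(0.85) − (-0.30)(-0.40) = 0.5175
det(I−A) = Σ_j (I−A)_1j·C_1j = (0.75)(0.8350) + (-0.30)(0.4000) + (-0.45)(0.1200) = 0.45225
adj(I−A) = Cᵀ =
  [ 0.8350   0.4350   0.3975]
  [ 0.4000   0.7500   0.2175]
  [ 0.1200   0.2250   0.5175]
(I − A)⁻¹ = adj(I−A) / det(I−A) ≈
  [   1.8463     0.9619     0.8789]
  [   0.8845     1.6584     0.4809]
  [   0.2653     0.4975     1.1443]
x = (I − A)⁻¹ d = adj(I−A)·d / det(I−A), with det(I−A) = 0.45225:
  x_1 = (0.8350·120 + 0.4350·270 + 0.3975·120) / 0.45225 = 265.35 / 0.45225 ≈ 586.73
  x_2 = (0.4000·120 + 0.7500·270 + 0.2175·120) / 0.45225 = 276.60 / 0.45225 ≈ 611.61
  x_3 = (0.1200·120 + 0.2250·270 + 0.5175·120) / 0.45225 = 137.25 / 0.45225 ≈ 303.48

x_1 = 586.73, x_2 = 611.61, x_3 = 303.48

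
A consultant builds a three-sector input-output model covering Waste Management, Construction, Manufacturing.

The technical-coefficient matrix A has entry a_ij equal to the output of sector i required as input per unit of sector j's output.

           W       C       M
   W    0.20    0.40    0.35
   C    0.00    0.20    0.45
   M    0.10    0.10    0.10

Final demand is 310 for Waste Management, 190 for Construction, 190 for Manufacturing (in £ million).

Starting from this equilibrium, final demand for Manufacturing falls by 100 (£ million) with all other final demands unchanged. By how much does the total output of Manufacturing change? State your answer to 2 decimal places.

I − A =
  [   0.80    -0.40    -0.35]
  [   0.00     0.80    -0.45]
  [  -0.10    -0.10     0.90]
Cofactors of I−A, C_ij = (−1)^(i+j)·(minor ij) (rows/columns in the sector order above):
  C_11 = (0.80)(0.90) − (-0.45)(-0.10) = 0.6750
  C_12 = −[(0.00)(0.90) − (-0.45)(-0.10)] = 0.0450
  C_13 = (0.00)(-0.10) − (0.80)(-0.10) = 0.0800
  C_21 = −[(-0.40)(0.90) − (-0.35)(-0.10)] = 0.3950
  C_22 = (0.80)(0.90) − (-0.35)(-0.10) = 0.6850
  C_23 = −[(0.80)(-0.10) − (-0.40)(-0.10)] = 0.1200
  C_31 = (-0.40)(-0.45) − (-0.35)(0.80) = 0.4600
  C_32 = −[(0.80)(-0.45) − (-0.35)(0.00)] = 0.3600
  C_33 = (0.80)(0.80) − (-0.40)(0.00) = 0.6400
det(I−A) = Σ_j (I−A)_1j·C_1j = (0.80)(0.6750) + (-0.40)(0.0450) + (-0.35)(0.0800) = 0.4940
adj(I−A) = Cᵀ =
  [ 0.6750   0.3950   0.4600]
  [ 0.0450   0.6850   0.3600]
  [ 0.0800   0.1200   0.6400]
(I − A)⁻¹ = adj(I−A) / det(I−A) ≈
  [   1.3664     0.7996     0.9312]
  [   0.0911     1.3866     0.7287]
  [   0.1619     0.2429     1.2955]
Δx = (I − A)⁻¹ Δd with Δd having -100 in the Manufacturing component and 0 elsewhere.
So Δx_M = L_MM · (-100), where L_MM = adj(I−A)_MM / det(I−A) = 0.6400 / 0.4940.
Δx_M = 0.6400 × (-100) / 0.4940 = -64.00 / 0.4940 ≈ -129.55.

Δx_M = -129.55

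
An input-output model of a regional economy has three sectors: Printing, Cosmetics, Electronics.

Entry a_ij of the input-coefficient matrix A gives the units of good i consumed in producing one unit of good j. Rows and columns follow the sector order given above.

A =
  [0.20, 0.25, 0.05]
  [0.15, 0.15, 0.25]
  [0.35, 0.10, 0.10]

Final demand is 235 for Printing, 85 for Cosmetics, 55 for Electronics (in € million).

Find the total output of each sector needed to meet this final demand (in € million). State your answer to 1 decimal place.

x_P = 382.6, x_C = 237.0, x_E = 236.2

I − A =
  [   0.80    -0.25    -0.05]
  [  -0.15     0.85    -0.25]
  [  -0.35    -0.10     0.90]
Cofactors of I−A, C_ij = (−1)^(i+j)·(minor ij) (rows/columns in the sector order above):
  C_11 = (0.85)(0.90) − (-0.25)(-0.10) = 0.7400
  C_12 = −[(-0.15)(0.90) − (-0.25)(-0.35)] = 0.2225
  C_13 = (-0.15)(-0.10) − (0.85)(-0.35) = 0.3125
  C_21 = −[(-0.25)(0.90) − (-0.05)(-0.10)] = 0.2300
  C_22 = (0.80)(0.90) − (-0.05)(-0.35) = 0.7025
  C_23 = −[(0.80)(-0.10) − (-0.25)(-0.35)] = 0.1675
  C_31 = (-0.25)(-0.25) − (-0.05)(0.85) = 0.1050
  C_32 = −[(0.80)(-0.25) − (-0.05)(-0.15)] = 0.2075
  C_33 = (0.80)(0.85) − (-0.25)(-0.15) = 0.6425
det(I−A) = Σ_j (I−A)_1j·C_1j = (0.80)(0.7400) + (-0.25)(0.2225) + (-0.05)(0.3125) = 0.52075
adj(I−A) = Cᵀ =
  [ 0.7400   0.2300   0.1050]
  [ 0.2225   0.7025   0.2075]
  [ 0.3125   0.1675   0.6425]
(I − A)⁻¹ = adj(I−A) / det(I−A) ≈
  [   1.4210     0.4417     0.2016]
  [   0.4273     1.3490     0.3985]
  [   0.6001     0.3217     1.2338]
x = (I − A)⁻¹ d = adj(I−A)·d / det(I−A), with det(I−A) = 0.52075:
  x_P = (0.7400·235 + 0.2300·85 + 0.1050·55) / 0.52075 = 199.225 / 0.52075 ≈ 382.6
  x_C = (0.2225·235 + 0.7025·85 + 0.2075·55) / 0.52075 = 123.4125 / 0.52075 ≈ 237.0
  x_E = (0.3125·235 + 0.1675·85 + 0.6425·55) / 0.52075 = 123.0125 / 0.52075 ≈ 236.2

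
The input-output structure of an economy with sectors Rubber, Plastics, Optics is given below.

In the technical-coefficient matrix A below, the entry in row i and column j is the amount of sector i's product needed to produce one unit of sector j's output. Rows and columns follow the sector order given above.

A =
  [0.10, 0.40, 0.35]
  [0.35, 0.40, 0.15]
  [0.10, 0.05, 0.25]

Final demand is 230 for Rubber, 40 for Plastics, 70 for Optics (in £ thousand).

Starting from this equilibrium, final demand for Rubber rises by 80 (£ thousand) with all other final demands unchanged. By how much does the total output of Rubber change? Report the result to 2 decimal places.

Δx_1 = 136.09

I − A =
  [   0.90    -0.40    -0.35]
  [  -0.35     0.60    -0.15]
  [  -0.10    -0.05     0.75]
Cofactors of I−A, C_ij = (−1)^(i+j)·(minor ij) (rows/columns in the sector order above):
  C_11 = (0.60)(0.75) − (-0.15)(-0.05) = 0.4425
  C_12 = −[(-0.35)(0.75) − (-0.15)(-0.10)] = 0.2775
  C_13 = (-0.35)(-0.05) − (0.60)(-0.10) = 0.0775
  C_21 = −[(-0.40)(0.75) − (-0.35)(-0.05)] = 0.3175
  C_22 = (0.90)(0.75) − (-0.35)(-0.10) = 0.6400
  C_23 = −[(0.90)(-0.05) − (-0.40)(-0.10)] = 0.0850
  C_31 = (-0.40)(-0.15) − (-0.35)(0.60) = 0.2700
  C_32 = −[(0.90)(-0.15) − (-0.35)(-0.35)] = 0.2575
  C_33 = (0.90)(0.60) − (-0.40)(-0.35) = 0.4000
det(I−A) = Σ_j (I−A)_1j·C_1j = (0.90)(0.4425) + (-0.40)(0.2775) + (-0.35)(0.0775) = 0.260125
adj(I−A) = Cᵀ =
  [ 0.4425   0.3175   0.2700]
  [ 0.2775   0.6400   0.2575]
  [ 0.0775   0.0850   0.4000]
(I − A)⁻¹ = adj(I−A) / det(I−A) ≈
  [   1.7011     1.2206     1.0380]
  [   1.0668     2.4604     0.9899]
  [   0.2979     0.3268     1.5377]
Δx = (I − A)⁻¹ Δd with Δd having +80 in the Rubber component and 0 elsewhere.
So Δx_1 = L_11 · (+80), where L_11 = adj(I−A)_11 / det(I−A) = 0.4425 / 0.260125.
Δx_1 = 0.4425 × (+80) / 0.260125 = 35.40 / 0.260125 ≈ 136.09.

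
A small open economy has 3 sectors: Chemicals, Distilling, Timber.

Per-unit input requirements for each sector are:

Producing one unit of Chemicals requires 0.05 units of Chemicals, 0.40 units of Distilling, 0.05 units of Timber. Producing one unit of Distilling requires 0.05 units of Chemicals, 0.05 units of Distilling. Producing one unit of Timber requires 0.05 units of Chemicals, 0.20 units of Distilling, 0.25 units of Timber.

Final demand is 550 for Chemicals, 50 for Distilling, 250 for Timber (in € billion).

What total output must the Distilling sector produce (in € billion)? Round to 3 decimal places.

x_D = 392.261

I − A =
  [   0.95    -0.05    -0.05]
  [  -0.40     0.95    -0.20]
  [  -0.05     0.00     0.75]
Cofactors of I−A, C_ij = (−1)^(i+j)·(minor ij) (rows/columns in the sector order above):
  C_11 = (0.95)(0.75) − (-0.20)(0.00) = 0.7125
  C_12 = −[(-0.40)(0.75) − (-0.20)(-0.05)] = 0.3100
  C_13 = (-0.40)(0.00) − (0.95)(-0.05) = 0.0475
  C_21 = −[(-0.05)(0.75) − (-0.05)(0.00)] = 0.0375
  C_22 = (0.95)(0.75) − (-0.05)(-0.05) = 0.7100
  C_23 = −[(0.95)(0.00) − (-0.05)(-0.05)] = 0.0025
  C_31 = (-0.05)(-0.20) − (-0.05)(0.95) = 0.0575
  C_32 = −[(0.95)(-0.20) − (-0.05)(-0.40)] = 0.2100
  C_33 = (0.95)(0.95) − (-0.05)(-0.40) = 0.8825
det(I−A) = Σ_j (I−A)_1j·C_1j = (0.95)(0.7125) + (-0.05)(0.3100) + (-0.05)(0.0475) = 0.6590
adj(I−A) = Cᵀ =
  [ 0.7125   0.0375   0.0575]
  [ 0.3100   0.7100   0.2100]
  [ 0.0475   0.0025   0.8825]
(I − A)⁻¹ = adj(I−A) / det(I−A) ≈
  [   1.0812     0.0569     0.0873]
  [   0.4704     1.0774     0.3187]
  [   0.0721     0.0038     1.3392]
x = (I − A)⁻¹ d = adj(I−A)·d / det(I−A), with det(I−A) = 0.6590:
  x_C = (0.7125·550 + 0.0375·50 + 0.0575·250) / 0.6590 = 408.125 / 0.6590 ≈ 619.310
  x_D = (0.3100·550 + 0.7100·50 + 0.2100·250) / 0.6590 = 258.50 / 0.6590 ≈ 392.261
  x_T = (0.0475·550 + 0.0025·50 + 0.8825·250) / 0.6590 = 246.875 / 0.6590 ≈ 374.621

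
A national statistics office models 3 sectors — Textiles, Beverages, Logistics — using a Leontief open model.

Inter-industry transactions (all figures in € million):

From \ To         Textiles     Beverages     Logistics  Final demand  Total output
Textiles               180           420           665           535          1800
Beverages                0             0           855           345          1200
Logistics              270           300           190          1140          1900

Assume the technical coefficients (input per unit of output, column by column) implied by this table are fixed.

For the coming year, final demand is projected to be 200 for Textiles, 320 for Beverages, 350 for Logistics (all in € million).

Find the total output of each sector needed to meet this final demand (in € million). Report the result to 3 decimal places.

x_T = 733.333, x_B = 628.571, x_L = 685.714

Technical coefficients a_ij = z_ij / X_j:
  a_TT = 180/1800 = 0.10, a_BT = 0/1800 = 0.00, a_LT = 270/1800 = 0.15
  a_TB = 420/1200 = 0.35, a_BB = 0/1200 = 0.00, a_LB = 300/1200 = 0.25
  a_TL = 665/1900 = 0.35, a_BL = 855/1900 = 0.45, a_LL = 190/1900 = 0.10
I − A =
  [   0.90    -0.35    -0.35]
  [   0.00     1.00    -0.45]
  [  -0.15    -0.25     0.90]
Cofactors of I−A, C_ij = (−1)^(i+j)·(minor ij) (rows/columns in the sector order above):
  C_11 = (1.00)(0.90) − (-0.45)(-0.25) = 0.7875
  C_12 = −[(0.00)(0.90) − (-0.45)(-0.15)] = 0.0675
  C_13 = (0.00)(-0.25) − (1.00)(-0.15) = 0.1500
  C_21 = −[(-0.35)(0.90) − (-0.35)(-0.25)] = 0.4025
  C_22 = (0.90)(0.90) − (-0.35)(-0.15) = 0.7575
  C_23 = −[(0.90)(-0.25) − (-0.35)(-0.15)] = 0.2775
  C_31 = (-0.35)(-0.45) − (-0.35)(1.00) = 0.5075
  C_32 = −[(0.90)(-0.45) − (-0.35)(0.00)] = 0.4050
  C_33 = (0.90)(1.00) − (-0.35)(0.00) = 0.9000
det(I−A) = Σ_j (I−A)_1j·C_1j = (0.90)(0.7875) + (-0.35)(0.0675) + (-0.35)(0.1500) = 0.632625
adj(I−A) = Cᵀ =
  [ 0.7875   0.4025   0.5075]
  [ 0.0675   0.7575   0.4050]
  [ 0.1500   0.2775   0.9000]
(I − A)⁻¹ = adj(I−A) / det(I−A) ≈
  [   1.2448     0.6362     0.8022]
  [   0.1067     1.1974     0.6402]
  [   0.2371     0.4386     1.4226]
x = (I − A)⁻¹ d = adj(I−A)·d / det(I−A), with det(I−A) = 0.632625:
  x_T = (0.7875·200 + 0.4025·320 + 0.5075·350) / 0.632625 = 463.925 / 0.632625 ≈ 733.333
  x_B = (0.0675·200 + 0.7575·320 + 0.4050·350) / 0.632625 = 397.65 / 0.632625 ≈ 628.571
  x_L = (0.1500·200 + 0.2775·320 + 0.9000·350) / 0.632625 = 433.80 / 0.632625 ≈ 685.714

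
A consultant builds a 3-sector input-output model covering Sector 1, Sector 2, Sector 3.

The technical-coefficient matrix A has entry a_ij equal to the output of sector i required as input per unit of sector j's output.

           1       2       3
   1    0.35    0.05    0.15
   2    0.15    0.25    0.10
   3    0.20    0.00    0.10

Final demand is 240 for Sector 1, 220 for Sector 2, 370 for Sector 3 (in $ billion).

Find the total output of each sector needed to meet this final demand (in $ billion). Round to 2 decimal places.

x_1 = 527.23, x_2 = 469.22, x_3 = 528.27

I − A =
  [   0.65    -0.05    -0.15]
  [  -0.15     0.75    -0.10]
  [  -0.20     0.00     0.90]
Cofactors of I−A, C_ij = (−1)^(i+j)·(minor ij) (rows/columns in the sector order above):
  C_11 = (0.75)(0.90) − (-0.10)(0.00) = 0.6750
  C_12 = −[(-0.15)(0.90) − (-0.10)(-0.20)] = 0.1550
  C_13 = (-0.15)(0.00) − (0.75)(-0.20) = 0.1500
  C_21 = −[(-0.05)(0.90) − (-0.15)(0.00)] = 0.0450
  C_22 = (0.65)(0.90) − (-0.15)(-0.20) = 0.5550
  C_23 = −[(0.65)(0.00) − (-0.05)(-0.20)] = 0.0100
  C_31 = (-0.05)(-0.10) − (-0.15)(0.75) = 0.1175
  C_32 = −[(0.65)(-0.10) − (-0.15)(-0.15)] = 0.0875
  C_33 = (0.65)(0.75) − (-0.05)(-0.15) = 0.4800
det(I−A) = Σ_j (I−A)_1j·C_1j = (0.65)(0.6750) + (-0.05)(0.1550) + (-0.15)(0.1500) = 0.4085
adj(I−A) = Cᵀ =
  [ 0.6750   0.0450   0.1175]
  [ 0.1550   0.5550   0.0875]
  [ 0.1500   0.0100   0.4800]
(I − A)⁻¹ = adj(I−A) / det(I−A) ≈
  [   1.6524     0.1102     0.2876]
  [   0.3794     1.3586     0.2142]
  [   0.3672     0.0245     1.1750]
x = (I − A)⁻¹ d = adj(I−A)·d / det(I−A), with det(I−A) = 0.4085:
  x_1 = (0.6750·240 + 0.0450·220 + 0.1175·370) / 0.4085 = 215.375 / 0.4085 ≈ 527.23
  x_2 = (0.1550·240 + 0.5550·220 + 0.0875·370) / 0.4085 = 191.675 / 0.4085 ≈ 469.22
  x_3 = (0.1500·240 + 0.0100·220 + 0.4800·370) / 0.4085 = 215.80 / 0.4085 ≈ 528.27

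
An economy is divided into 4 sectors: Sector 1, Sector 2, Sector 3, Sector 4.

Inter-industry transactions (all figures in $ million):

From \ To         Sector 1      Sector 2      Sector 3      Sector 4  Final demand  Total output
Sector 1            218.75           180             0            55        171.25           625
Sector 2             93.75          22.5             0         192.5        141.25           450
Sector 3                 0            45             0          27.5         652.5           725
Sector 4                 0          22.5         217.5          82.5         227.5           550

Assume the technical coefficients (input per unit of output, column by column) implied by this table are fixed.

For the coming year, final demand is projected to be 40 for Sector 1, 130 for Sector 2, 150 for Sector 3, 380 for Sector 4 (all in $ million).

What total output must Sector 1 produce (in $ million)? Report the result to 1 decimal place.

Technical coefficients a_ij = z_ij / X_j:
  a_11 = 218.75/625 = 0.35, a_21 = 93.75/625 = 0.15, a_31 = 0/625 = 0.00, a_41 = 0/625 = 0.00
  a_12 = 180/450 = 0.40, a_22 = 22.5/450 = 0.05, a_32 = 45/450 = 0.10, a_42 = 22.5/450 = 0.05
  a_13 = 0/725 = 0.00, a_23 = 0/725 = 0.00, a_33 = 0/725 = 0.00, a_43 = 217.5/725 = 0.30
  a_14 = 55/550 = 0.10, a_24 = 192.5/550 = 0.35, a_34 = 27.5/550 = 0.05, a_44 = 82.5/550 = 0.15
I − A =
  [   0.65    -0.40     0.00    -0.10]
  [  -0.15     0.95     0.00    -0.35]
  [   0.00    -0.10     1.00    -0.05]
  [   0.00    -0.05    -0.30     0.85]
Compute the cofactors C_ij = (−1)^(i+j)·(3×3 minor ij) of I−A; the adjugate is their transpose:
adj(I−A) = Cᵀ =
  [ 0.765250   0.342000   0.070500   0.235000]
  [ 0.125250   0.542750   0.072750   0.242500]
  [ 0.013125   0.056875   0.461750   0.052125]
  [ 0.012000   0.052000   0.167250   0.557500]
det(I−A) = Σ_j (I−A)_1j·C_1j = (0.65)(0.765250) + (-0.40)(0.125250) + (0.00)(0.013125) + (-0.10)(0.012000) = 0.4461125
(I − A)⁻¹ = adj(I−A) / det(I−A) ≈
  [   1.7154     0.7666     0.1580     0.5268]
  [   0.2808     1.2166     0.1631     0.5436]
  [   0.0294     0.1275     1.0351     0.1168]
  [   0.0269     0.1166     0.3749     1.2497]
x = (I − A)⁻¹ d = adj(I−A)·d / det(I−A), with det(I−A) = 0.4461125:
  x_1 = (0.765250·40 + 0.342000·130 + 0.070500·150 + 0.235000·380) / 0.4461125 = 174.945 / 0.4461125 ≈ 392.2
  x_2 = (0.125250·40 + 0.542750·130 + 0.072750·150 + 0.242500·380) / 0.4461125 = 178.63 / 0.4461125 ≈ 400.4
  x_3 = (0.013125·40 + 0.056875·130 + 0.461750·150 + 0.052125·380) / 0.4461125 = 96.98875 / 0.4461125 ≈ 217.4
  x_4 = (0.012000·40 + 0.052000·130 + 0.167250·150 + 0.557500·380) / 0.4461125 = 244.1775 / 0.4461125 ≈ 547.3

x_1 = 392.2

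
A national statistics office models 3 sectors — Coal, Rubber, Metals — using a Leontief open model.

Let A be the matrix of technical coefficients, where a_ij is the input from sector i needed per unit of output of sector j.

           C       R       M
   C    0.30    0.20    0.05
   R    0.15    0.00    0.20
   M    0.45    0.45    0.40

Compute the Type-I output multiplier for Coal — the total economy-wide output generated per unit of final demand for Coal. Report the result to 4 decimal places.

I − A =
  [   0.70    -0.20    -0.05]
  [  -0.15     1.00    -0.20]
  [  -0.45    -0.45     0.60]
Cofactors of I−A, C_ij = (−1)^(i+j)·(minor ij) (rows/columns in the sector order above):
  C_11 = (1.00)(0.60) − (-0.20)(-0.45) = 0.5100
  C_12 = −[(-0.15)(0.60) − (-0.20)(-0.45)] = 0.1800
  C_13 = (-0.15)(-0.45) − (1.00)(-0.45) = 0.5175
  C_21 = −[(-0.20)(0.60) − (-0.05)(-0.45)] = 0.1425
  C_22 = (0.70)(0.60) − (-0.05)(-0.45) = 0.3975
  C_23 = −[(0.70)(-0.45) − (-0.20)(-0.45)] = 0.4050
  C_31 = (-0.20)(-0.20) − (-0.05)(1.00) = 0.0900
  C_32 = −[(0.70)(-0.20) − (-0.05)(-0.15)] = 0.1475
  C_33 = (0.70)(1.00) − (-0.20)(-0.15) = 0.6700
det(I−A) = Σ_j (I−A)_1j·C_1j = (0.70)(0.5100) + (-0.20)(0.1800) + (-0.05)(0.5175) = 0.295125
adj(I−A) = Cᵀ =
  [ 0.5100   0.1425   0.0900]
  [ 0.1800   0.3975   0.1475]
  [ 0.5175   0.4050   0.6700]
(I − A)⁻¹ = adj(I−A) / det(I−A) ≈
  [   1.72808     0.48285     0.30496]
  [   0.60991     1.34689     0.49979]
  [   1.75349     1.37230     2.27022]
The output multiplier for sector j is the column-j sum of the Leontief inverse (I − A)⁻¹ = adj(I−A) / det(I−A).
Column C of adj(I−A): (0.5100, 0.1800, 0.5175); det(I−A) = 0.295125.
m_C = (0.5100 + 0.1800 + 0.5175) / 0.295125 = 1.2075 / 0.295125 ≈ 4.0915.

m_C = 4.0915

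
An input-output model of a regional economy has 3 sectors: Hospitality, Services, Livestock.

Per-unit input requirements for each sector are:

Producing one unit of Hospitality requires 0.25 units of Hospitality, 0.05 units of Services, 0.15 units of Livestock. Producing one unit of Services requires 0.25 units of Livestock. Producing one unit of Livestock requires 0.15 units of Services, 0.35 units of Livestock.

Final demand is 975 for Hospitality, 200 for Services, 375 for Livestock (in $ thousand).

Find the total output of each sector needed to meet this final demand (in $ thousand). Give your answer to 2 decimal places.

x_H = 1300.00, x_S = 420.82, x_L = 1038.78

I − A =
  [   0.75     0.00     0.00]
  [  -0.05     1.00    -0.15]
  [  -0.15    -0.25     0.65]
Cofactors of I−A, C_ij = (−1)^(i+j)·(minor ij) (rows/columns in the sector order above):
  C_11 = (1.00)(0.65) − (-0.15)(-0.25) = 0.6125
  C_12 = −[(-0.05)(0.65) − (-0.15)(-0.15)] = 0.0550
  C_13 = (-0.05)(-0.25) − (1.00)(-0.15) = 0.1625
  C_21 = −[(0.00)(0.65) − (0.00)(-0.25)] = 0.0000
  C_22 = (0.75)(0.65) − (0.00)(-0.15) = 0.4875
  C_23 = −[(0.75)(-0.25) − (0.00)(-0.15)] = 0.1875
  C_31 = (0.00)(-0.15) − (0.00)(1.00) = 0.0000
  C_32 = −[(0.75)(-0.15) − (0.00)(-0.05)] = 0.1125
  C_33 = (0.75)(1.00) − (0.00)(-0.05) = 0.7500
det(I−A) = Σ_j (I−A)_1j·C_1j = (0.75)(0.6125) + (0.00)(0.0550) + (0.00)(0.1625) = 0.459375
adj(I−A) = Cᵀ =
  [ 0.6125   0.0000   0.0000]
  [ 0.0550   0.4875   0.1125]
  [ 0.1625   0.1875   0.7500]
(I − A)⁻¹ = adj(I−A) / det(I−A) ≈
  [   1.3333     0.0000     0.0000]
  [   0.1197     1.0612     0.2449]
  [   0.3537     0.4082     1.6327]
x = (I − A)⁻¹ d = adj(I−A)·d / det(I−A), with det(I−A) = 0.459375:
  x_H = (0.6125·975 + 0.0000·200 + 0.0000·375) / 0.459375 = 597.1875 / 0.459375 = 1300.00
  x_S = (0.0550·975 + 0.4875·200 + 0.1125·375) / 0.459375 = 193.3125 / 0.459375 ≈ 420.82
  x_L = (0.1625·975 + 0.1875·200 + 0.7500·375) / 0.459375 = 477.1875 / 0.459375 ≈ 1038.78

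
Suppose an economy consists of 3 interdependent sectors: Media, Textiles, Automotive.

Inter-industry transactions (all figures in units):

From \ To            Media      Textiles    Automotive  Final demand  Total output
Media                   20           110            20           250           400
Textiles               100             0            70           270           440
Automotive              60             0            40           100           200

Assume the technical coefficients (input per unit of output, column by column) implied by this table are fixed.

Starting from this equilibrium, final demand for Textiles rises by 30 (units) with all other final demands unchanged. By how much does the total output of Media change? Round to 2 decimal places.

Δx_1 = 8.80

Technical coefficients a_ij = z_ij / X_j:
  a_11 = 20/400 = 0.05, a_21 = 100/400 = 0.25, a_31 = 60/400 = 0.15
  a_12 = 110/440 = 0.25, a_22 = 0/440 = 0.00, a_32 = 0/440 = 0.00
  a_13 = 20/200 = 0.10, a_23 = 70/200 = 0.35, a_33 = 40/200 = 0.20
I − A =
  [   0.95    -0.25    -0.10]
  [  -0.25     1.00    -0.35]
  [  -0.15     0.00     0.80]
Cofactors of I−A, C_ij = (−1)^(i+j)·(minor ij) (rows/columns in the sector order above):
  C_11 = (1.00)(0.80) − (-0.35)(0.00) = 0.8000
  C_12 = −[(-0.25)(0.80) − (-0.35)(-0.15)] = 0.2525
  C_13 = (-0.25)(0.00) − (1.00)(-0.15) = 0.1500
  C_21 = −[(-0.25)(0.80) − (-0.10)(0.00)] = 0.2000
  C_22 = (0.95)(0.80) − (-0.10)(-0.15) = 0.7450
  C_23 = −[(0.95)(0.00) − (-0.25)(-0.15)] = 0.0375
  C_31 = (-0.25)(-0.35) − (-0.10)(1.00) = 0.1875
  C_32 = −[(0.95)(-0.35) − (-0.10)(-0.25)] = 0.3575
  C_33 = (0.95)(1.00) − (-0.25)(-0.25) = 0.8875
det(I−A) = Σ_j (I−A)_1j·C_1j = (0.95)(0.8000) + (-0.25)(0.2525) + (-0.10)(0.1500) = 0.681875
adj(I−A) = Cᵀ =
  [ 0.8000   0.2000   0.1875]
  [ 0.2525   0.7450   0.3575]
  [ 0.1500   0.0375   0.8875]
(I − A)⁻¹ = adj(I−A) / det(I−A) ≈
  [   1.1732     0.2933     0.2750]
  [   0.3703     1.0926     0.5243]
  [   0.2200     0.0550     1.3016]
Δx = (I − A)⁻¹ Δd with Δd having +30 in the Textiles component and 0 elsewhere.
So Δx_1 = L_12 · (+30), where L_12 = adj(I−A)_12 / det(I−A) = 0.2000 / 0.681875.
Δx_1 = 0.2000 × (+30) / 0.681875 = 6.00 / 0.681875 ≈ 8.80.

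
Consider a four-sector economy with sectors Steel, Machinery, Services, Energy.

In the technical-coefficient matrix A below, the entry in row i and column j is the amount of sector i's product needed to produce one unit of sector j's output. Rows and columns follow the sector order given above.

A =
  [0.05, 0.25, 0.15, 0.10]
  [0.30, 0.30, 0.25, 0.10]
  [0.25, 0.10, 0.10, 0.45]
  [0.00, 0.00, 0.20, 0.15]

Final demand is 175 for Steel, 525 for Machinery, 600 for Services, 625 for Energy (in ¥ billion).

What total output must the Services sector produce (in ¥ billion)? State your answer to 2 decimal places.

I − A =
  [   0.95    -0.25    -0.15    -0.10]
  [  -0.30     0.70    -0.25    -0.10]
  [  -0.25    -0.10     0.90    -0.45]
  [   0.00     0.00    -0.20     0.85]
Compute the cofactors C_ij = (−1)^(i+j)·(3×3 minor ij) of I−A; the adjugate is their transpose:
adj(I−A) = Cᵀ =
  [ 0.449250   0.183500   0.161375   0.159875]
  [ 0.260625   0.604375   0.265125   0.242125]
  [ 0.174250   0.133875   0.501500   0.301750]
  [ 0.041000   0.031500   0.118000   0.460875]
det(I−A) = Σ_j (I−A)_1j·C_1j = (0.95)(0.449250) + (-0.25)(0.260625) + (-0.15)(0.174250) + (-0.10)(0.041000) = 0.33139375
(I − A)⁻¹ = adj(I−A) / det(I−A) ≈
  [   1.3556     0.5537     0.4870     0.4824]
  [   0.7865     1.8237     0.8000     0.7306]
  [   0.5258     0.4040     1.5133     0.9105]
  [   0.1237     0.0951     0.3561     1.3907]
x = (I − A)⁻¹ d = adj(I−A)·d / det(I−A), with det(I−A) = 0.33139375:
  x_1 = (0.449250·175 + 0.183500·525 + 0.161375·600 + 0.159875·625) / 0.33139375 = 371.703125 / 0.33139375 ≈ 1121.64
  x_2 = (0.260625·175 + 0.604375·525 + 0.265125·600 + 0.242125·625) / 0.33139375 = 673.309375 / 0.33139375 ≈ 2031.75
  x_3 = (0.174250·175 + 0.133875·525 + 0.501500·600 + 0.301750·625) / 0.33139375 = 590.271875 / 0.33139375 ≈ 1781.18
  x_4 = (0.041000·175 + 0.031500·525 + 0.118000·600 + 0.460875·625) / 0.33139375 = 382.559375 / 0.33139375 ≈ 1154.40

x_3 = 1781.18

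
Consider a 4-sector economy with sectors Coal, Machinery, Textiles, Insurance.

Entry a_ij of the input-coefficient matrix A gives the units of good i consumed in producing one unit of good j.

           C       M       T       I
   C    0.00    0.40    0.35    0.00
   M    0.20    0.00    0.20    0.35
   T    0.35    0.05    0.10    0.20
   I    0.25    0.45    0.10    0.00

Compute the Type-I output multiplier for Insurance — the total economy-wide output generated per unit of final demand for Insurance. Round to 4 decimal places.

I − A =
  [   1.00    -0.40    -0.35     0.00]
  [  -0.20     1.00    -0.20    -0.35]
  [  -0.35    -0.05     0.90    -0.20]
  [  -0.25    -0.45    -0.10     1.00]
Compute the cofactors C_ij = (−1)^(i+j)·(3×3 minor ij) of I−A; the adjugate is their transpose:
adj(I−A) = Cᵀ =
  [ 0.708500   0.401000   0.388875   0.218125]
  [ 0.347000   0.740000   0.335625   0.326125]
  [ 0.377250   0.300000   0.727500   0.250500]
  [ 0.371000   0.463250   0.321000   0.664000]
det(I−A) = Σ_j (I−A)_1j·C_1j = (1.00)(0.708500) + (-0.40)(0.347000) + (-0.35)(0.377250) + (0.00)(0.371000) = 0.4376625
(I − A)⁻¹ = adj(I−A) / det(I−A) ≈
  [   1.61883     0.91623     0.88853     0.49839]
  [   0.79285     1.69080     0.76686     0.74515]
  [   0.86197     0.68546     1.66224     0.57236]
  [   0.84769     1.05846     0.73344     1.51715]
The output multiplier for sector j is the column-j sum of the Leontief inverse (I − A)⁻¹ = adj(I−A) / det(I−A).
Column I of adj(I−A): (0.218125, 0.326125, 0.250500, 0.664000); det(I−A) = 0.4376625.
m_I = (0.218125 + 0.326125 + 0.250500 + 0.664000) / 0.4376625 = 1.45875 / 0.4376625 ≈ 3.3330.

m_I = 3.3330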